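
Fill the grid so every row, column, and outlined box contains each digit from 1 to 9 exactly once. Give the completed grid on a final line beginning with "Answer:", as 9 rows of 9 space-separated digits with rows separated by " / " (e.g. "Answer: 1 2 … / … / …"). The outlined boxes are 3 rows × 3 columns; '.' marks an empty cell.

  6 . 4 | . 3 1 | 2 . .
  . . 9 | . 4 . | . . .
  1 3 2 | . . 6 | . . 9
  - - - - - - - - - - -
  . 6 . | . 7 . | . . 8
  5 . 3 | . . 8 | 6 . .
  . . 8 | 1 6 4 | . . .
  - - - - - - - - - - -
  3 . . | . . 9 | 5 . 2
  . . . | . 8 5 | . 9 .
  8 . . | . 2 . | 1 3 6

Step 1. [r2c1∈{7}] only 7 remains possible at r2c1. So r2c1=7.
Step 2. [r4c4∈{2,3,5,9}] r4c4 is the only open cell in box 5 admitting 5 ⇒ r4c4=5.
Step 3. [r9c6∈{7}] r9c6 is down to just 7, so r9c6=7.
Step 4. [r7c8∈{4,7,8}] in row 7, 8 fits only at r7c8 ⇒ r7c8=8.
Step 5. [r9c2∈{4,5,9}] r9c2 is the only open cell in row 9 admitting 9, so r9c2=9.
Step 6. [r4c3∈{1}] only 1 remains possible at r4c3 ⇒ r4c3=1.
Step 7. [r8c2∈{1,2,4,7}] r8c2 is the only open cell in row 8 admitting 1. So r8c2=1.
Step 8. [r8c1∈{2,4}] r8c1 is the only open cell in row 8 admitting 2. So r8c1=2.
Step 9. [r4c1∈{4,9}] 4 has one home in col 1: r4c1, so r4c1=4.
Step 10. [r4c8∈{2}] r4c8 is down to just 2 ⇒ r4c8=2.
Step 11. [r1c4∈{7,8,9}] in row 1, 9 fits only at r1c4 ⇒ r1c4=9.
Step 12. [r3c4∈{7,8}] 7 has one home in col 4: r3c4. So r3c4=7.
Step 13. [r2c4∈{2,8}] r2c4 is the only open cell in col 4 admitting 8 ⇒ r2c4=8.
Step 14. [r2c7∈{3}] only 3 remains possible at r2c7. So r2c7=3.
Step 15. [r2c2∈{5}] r2c2's peers cover all but 5 ⇒ r2c2=5.
Step 16. [r2c9∈{1}] r2c9's peers cover all but 1, so r2c9=1.
Step 17. [r8c4∈{3,4,6}] row 8 places 3 nowhere but r8c4. So r8c4=3.
Step 18. [r5c8∈{1,4,7}] across row 5, 1 lands solely at r5c8. So r5c8=1.
Step 19. [r8c3∈{6,7}] r8c3 is the only open cell in row 8 admitting 6 ⇒ r8c3=6.
Step 20. [r3c8∈{4,5}] 4 has one home in col 8: r3c8. So r3c8=4.
Step 21. [r6c9∈{3,5,7}] r6c9 is the only open cell in row 6 admitting 3, so r6c9=3.
Step 22. [r5c9∈{4,7}] in row 5, 4 fits only at r5c9 ⇒ r5c9=4.
Step 23. [r5c2∈{2,7}] across row 5, 7 lands solely at r5c2. So r5c2=7.
Step 24. [r1c9∈{5,7}] across col 9, 5 lands solely at r1c9. So r1c9=5.
Step 25. [r8c9∈{7}] nothing but 7 survives at r8c9. So r8c9=7.
Step 26. [r6c7∈{7,9}] col 7 places 7 nowhere but r6c7, so r6c7=7.
Step 27. [r9c4∈{4}] r9c4 is down to just 4, so r9c4=4.
Step 28. [r9c3∈{5}] r9c3 has the single candidate 5, so r9c3=5.
Step 29. [r5c5∈{9}] r5c5 is down to just 9. So r5c5=9.
Step 30. [r4c7∈{9}] nothing but 9 survives at r4c7 ⇒ r4c7=9.
Step 31. [r6c2∈{2}] nothing but 2 survives at r6c2, so r6c2=2.
Step 32. [r7c3∈{7}] r7c3 has the single candidate 7. So r7c3=7.
Step 33. [r7c2∈{4}] nothing but 4 survives at r7c2. So r7c2=4.
Step 34. [r2c8∈{6}] r2c8's peers cover all but 6, so r2c8=6.
Step 35. [r7c4∈{6}] r7c4 is down to just 6. So r7c4=6.
Step 36. [r3c7∈{8}] only 8 remains possible at r3c7 ⇒ r3c7=8.
Step 37. [r8c7∈{4}] r8c7's peers cover all but 4, so r8c7=4.
Step 38. [r6c8∈{5}] r6c8's peers cover all but 5 ⇒ r6c8=5.
Step 39. [r4c6∈{3}] nothing but 3 survives at r4c6. So r4c6=3.
Step 40. [r7c5∈{1}] only 1 remains possible at r7c5 ⇒ r7c5=1.
Step 41. [r1c8∈{7}] r1c8 is down to just 7 ⇒ r1c8=7.
Step 42. [r3c5∈{5}] r3c5 is down to just 5 ⇒ r3c5=5.
Step 43. [r1c2∈{8}] r1c2's peers cover all but 8. So r1c2=8.
Step 44. [r5c4∈{2}] nothing but 2 survives at r5c4. So r5c4=2.
Step 45. [r2c6∈{2}] r2c6 has the single candidate 2, so r2c6=2.
Step 46. [r6c1∈{9}] r6c1's peers cover all but 9 ⇒ r6c1=9.

Answer: 6 8 4 9 3 1 2 7 5 / 7 5 9 8 4 2 3 6 1 / 1 3 2 7 5 6 8 4 9 / 4 6 1 5 7 3 9 2 8 / 5 7 3 2 9 8 6 1 4 / 9 2 8 1 6 4 7 5 3 / 3 4 7 6 1 9 5 8 2 / 2 1 6 3 8 5 4 9 7 / 8 9 5 4 2 7 1 3 6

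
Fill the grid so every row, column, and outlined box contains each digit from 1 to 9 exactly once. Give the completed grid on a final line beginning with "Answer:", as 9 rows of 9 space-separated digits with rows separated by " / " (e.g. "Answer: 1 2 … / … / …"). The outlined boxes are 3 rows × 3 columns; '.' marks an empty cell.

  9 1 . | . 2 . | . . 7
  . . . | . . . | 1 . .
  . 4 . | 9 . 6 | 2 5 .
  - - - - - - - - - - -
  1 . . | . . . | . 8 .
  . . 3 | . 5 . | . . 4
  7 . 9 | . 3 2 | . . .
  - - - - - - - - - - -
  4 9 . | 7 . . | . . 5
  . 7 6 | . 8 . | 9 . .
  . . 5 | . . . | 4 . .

Step 1. [r6c4∈{1,4,6,8}] row 6 places 4 nowhere but r6c4 ⇒ r6c4=4.
Step 2. [r1c3∈{8}] nothing but 8 survives at r1c3. So r1c3=8.
Step 3. [r2c1∈{2,3,5,6}] col 1 places 5 nowhere but r2c1, so r2c1=5.
Step 4. [r5c1∈{2,6,8}] in col 1, 6 fits only at r5c1 ⇒ r5c1=6.
Step 5. [r8c6∈{1,3,4,5}] across row 8, 4 lands solely at r8c6, so r8c6=4.
Step 6. [r9c8∈{1,2,3,6,7}] r9c8 is the only open cell in row 9 admitting 7 ⇒ r9c8=7.
Step 7. [r9c1∈{2,3,8}] in col 1, 8 fits only at r9c1. So r9c1=8.
Step 8. [r8c1∈{2,3}] 2 has one home in col 1: r8c1, so r8c1=2.
Step 9. [r7c8∈{1,2,3,6}] 2 has one home in row 7: r7c8 ⇒ r7c8=2.
Step 10. [r4c9∈{2,3,6,9}] in col 9, 2 fits only at r4c9. So r4c9=2.
Step 11. [r4c7∈{3,5,6,7}] row 4 places 3 nowhere but r4c7 ⇒ r4c7=3.
Step 12. [r7c6∈{1,3}] 3 has one home in row 7: r7c6. So r7c6=3.
Step 13. [r1c7∈{6}] r1c7's peers cover all but 6, so r1c7=6.
Step 14. [r9c9∈{1,3,6}] 6 has one home in box 9: r9c9, so r9c9=6.
Step 15. [r3c5∈{1,7}] across row 3, 1 lands solely at r3c5. So r3c5=1.
Step 16. [r6c9∈{1}] r6c9's peers cover all but 1 ⇒ r6c9=1.
Step 17. [r8c9∈{3}] r8c9 has the single candidate 3 ⇒ r8c9=3.
Step 18. [r6c2∈{5,8}] in row 6, 8 fits only at r6c2. So r6c2=8.
Step 19. [r2c2∈{2,3,6}] r2c2 is the only open cell in row 2 admitting 6. So r2c2=6.
Step 20. [r8c4∈{1,5}] row 8 places 5 nowhere but r8c4 ⇒ r8c4=5.
Step 21. [r5c8∈{9}] r5c8 is down to just 9. So r5c8=9.
Step 22. [r1c4∈{3}] r1c4's peers cover all but 3, so r1c4=3.
Step 23. [r2c4∈{8}] nothing but 8 survives at r2c4 ⇒ r2c4=8.
Step 24. [r2c6∈{7}] r2c6 is down to just 7. So r2c6=7.
Step 25. [r5c4∈{1}] r5c4 is down to just 1. So r5c4=1.
Step 26. [r4c5∈{6,7,9}] r4c5 is the only open cell in row 4 admitting 7, so r4c5=7.
Step 27. [r2c8∈{3,4}] row 2 places 3 nowhere but r2c8, so r2c8=3.
Step 28. [r9c5∈{9}] r9c5's peers cover all but 9 ⇒ r9c5=9.
Step 29. [r6c8∈{6}] nothing but 6 survives at r6c8 ⇒ r6c8=6.
Step 30. [r3c3∈{7}] r3c3 has the single candidate 7 ⇒ r3c3=7.
Step 31. [r3c9∈{8}] nothing but 8 survives at r3c9. So r3c9=8.
Step 32. [r2c9∈{9}] r2c9's peers cover all but 9, so r2c9=9.
Step 33. [r1c8∈{4}] r1c8's peers cover all but 4 ⇒ r1c8=4.
Step 34. [r4c2∈{5}] r4c2 has the single candidate 5, so r4c2=5.
Step 35. [r2c3∈{2}] nothing but 2 survives at r2c3 ⇒ r2c3=2.
Step 36. [r4c4∈{6}] r4c4 is down to just 6, so r4c4=6.
Step 37. [r8c8∈{1}] nothing but 1 survives at r8c8 ⇒ r8c8=1.
Step 38. [r5c6∈{8}] r5c6 is down to just 8, so r5c6=8.
Step 39. [r4c6∈{9}] r4c6 has the single candidate 9, so r4c6=9.
Step 40. [r5c2∈{2}] nothing but 2 survives at r5c2 ⇒ r5c2=2.
Step 41. [r2c5∈{4}] only 4 remains possible at r2c5, so r2c5=4.
Step 42. [r3c1∈{3}] r3c1's peers cover all but 3 ⇒ r3c1=3.
Step 43. [r4c3∈{4}] only 4 remains possible at r4c3, so r4c3=4.
Step 44. [r5c7∈{7}] r5c7 is down to just 7. So r5c7=7.
Step 45. [r9c4∈{2}] r9c4 has the single candidate 2. So r9c4=2.
Step 46. [r7c3∈{1}] r7c3 has the single candidate 1, so r7c3=1.
Step 47. [r6c7∈{5}] r6c7's peers cover all but 5, so r6c7=5.
Step 48. [r9c2∈{3}] only 3 remains possible at r9c2. So r9c2=3.
Step 49. [r9c6∈{1}] only 1 remains possible at r9c6 ⇒ r9c6=1.
Step 50. [r1c6∈{5}] r1c6's peers cover all but 5. So r1c6=5.
Step 51. [r7c5∈{6}] only 6 remains possible at r7c5 ⇒ r7c5=6.
Step 52. [r7c7∈{8}] r7c7 is down to just 8, so r7c7=8.

Answer: 9 1 8 3 2 5 6 4 7 / 5 6 2 8 4 7 1 3 9 / 3 4 7 9 1 6 2 5 8 / 1 5 4 6 7 9 3 8 2 / 6 2 3 1 5 8 7 9 4 / 7 8 9 4 3 2 5 6 1 / 4 9 1 7 6 3 8 2 5 / 2 7 6 5 8 4 9 1 3 / 8 3 5 2 9 1 4 7 6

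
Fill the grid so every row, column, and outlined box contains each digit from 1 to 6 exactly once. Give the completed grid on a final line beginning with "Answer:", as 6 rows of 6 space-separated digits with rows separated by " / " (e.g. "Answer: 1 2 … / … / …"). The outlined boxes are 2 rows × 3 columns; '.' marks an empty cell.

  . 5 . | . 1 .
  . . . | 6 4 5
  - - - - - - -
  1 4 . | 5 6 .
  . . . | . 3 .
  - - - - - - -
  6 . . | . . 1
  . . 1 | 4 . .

Step 1. [r3c6∈{2}] only 2 remains possible at r3c6, so r3c6=2.
Step 2. [r1c6∈{3}] r1c6's peers cover all but 3 ⇒ r1c6=3.
Step 3. [r5c3∈{2,3,4,5}] row 5 places 4 nowhere but r5c3, so r5c3=4.
Step 4. [r6c1∈{2,3,5}] across box 5, 5 lands solely at r6c1. So r6c1=5.
Step 5. [r4c1∈{2}] r4c1 has the single candidate 2. So r4c1=2.
Step 6. [r6c2∈{2,3}] r6c2 is the only open cell in row 6 admitting 3, so r6c2=3.
Step 7. [r5c2∈{2}] r5c2's peers cover all but 2 ⇒ r5c2=2.
Step 8. [r2c3∈{2,3}] across row 2, 2 lands solely at r2c3, so r2c3=2.
Step 9. [r4c3∈{5,6}] across row 4, 5 lands solely at r4c3 ⇒ r4c3=5.
Step 10. [r6c6∈{6}] r6c6's peers cover all but 6 ⇒ r6c6=6.
Step 11. [r4c6∈{4}] r4c6 has the single candidate 4, so r4c6=4.
Step 12. [r2c1∈{3}] r2c1's peers cover all but 3. So r2c1=3.
Step 13. [r4c2∈{6}] r4c2 is down to just 6, so r4c2=6.
Step 14. [r5c4∈{3}] r5c4 has the single candidate 3. So r5c4=3.
Step 15. [r1c3∈{6}] r1c3 has the single candidate 6, so r1c3=6.
Step 16. [r5c5∈{5}] nothing but 5 survives at r5c5, so r5c5=5.
Step 17. [r1c1∈{4}] nothing but 4 survives at r1c1. So r1c1=4.
Step 18. [r6c5∈{2}] nothing but 2 survives at r6c5 ⇒ r6c5=2.
Step 19. [r4c4∈{1}] nothing but 1 survives at r4c4. So r4c4=1.
Step 20. [r2c2∈{1}] only 1 remains possible at r2c2, so r2c2=1.
Step 21. [r1c4∈{2}] only 2 remains possible at r1c4, so r1c4=2.
Step 22. [r3c3∈{3}] r3c3's peers cover all but 3. So r3c3=3.

Answer: 4 5 6 2 1 3 / 3 1 2 6 4 5 / 1 4 3 5 6 2 / 2 6 5 1 3 4 / 6 2 4 3 5 1 / 5 3 1 4 2 6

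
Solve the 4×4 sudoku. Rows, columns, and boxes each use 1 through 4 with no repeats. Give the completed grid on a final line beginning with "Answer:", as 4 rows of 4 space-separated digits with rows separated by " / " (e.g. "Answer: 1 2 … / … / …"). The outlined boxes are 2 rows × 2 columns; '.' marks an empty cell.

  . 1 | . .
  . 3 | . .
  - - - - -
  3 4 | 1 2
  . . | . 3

Step 1. [r1c4∈{4}] r1c4 has the single candidate 4 ⇒ r1c4=4.
Step 2. [r1c1∈{2}] r1c1's peers cover all but 2, so r1c1=2.
Step 3. [r2c4∈{1}] r2c4 is down to just 1, so r2c4=1.
Step 4. [r4c2∈{2}] r4c2 has the single candidate 2 ⇒ r4c2=2.
Step 5. [r2c1∈{4}] r2c1 is down to just 4. So r2c1=4.
Step 6. [r4c1∈{1}] r4c1 has the single candidate 1, so r4c1=1.
Step 7. [r4c3∈{4}] nothing but 4 survives at r4c3. So r4c3=4.
Step 8. [r1c3∈{3}] r1c3 is down to just 3, so r1c3=3.
Step 9. [r2c3∈{2}] only 2 remains possible at r2c3, so r2c3=2.

Answer: 2 1 3 4 / 4 3 2 1 / 3 4 1 2 / 1 2 4 3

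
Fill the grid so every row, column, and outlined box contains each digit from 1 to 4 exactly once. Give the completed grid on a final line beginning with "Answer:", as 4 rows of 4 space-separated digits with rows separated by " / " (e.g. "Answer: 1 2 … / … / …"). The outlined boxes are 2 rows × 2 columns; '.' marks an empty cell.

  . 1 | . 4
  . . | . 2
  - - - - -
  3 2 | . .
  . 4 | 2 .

Step 1. [r3c4∈{1}] r3c4 is down to just 1. So r3c4=1.
Step 2. [r1c3∈{3}] r1c3's peers cover all but 3 ⇒ r1c3=3.
Step 3. [r2c2∈{3}] only 3 remains possible at r2c2 ⇒ r2c2=3.
Step 4. [r3c3∈{4}] r3c3 is down to just 4. So r3c3=4.
Step 5. [r1c1∈{2}] nothing but 2 survives at r1c1. So r1c1=2.
Step 6. [r2c3∈{1}] r2c3 has the single candidate 1. So r2c3=1.
Step 7. [r2c1∈{4}] r2c1 has the single candidate 4, so r2c1=4.
Step 8. [r4c1∈{1}] r4c1 has the single candidate 1 ⇒ r4c1=1.
Step 9. [r4c4∈{3}] nothing but 3 survives at r4c4, so r4c4=3.

Answer: 2 1 3 4 / 4 3 1 2 / 3 2 4 1 / 1 4 2 3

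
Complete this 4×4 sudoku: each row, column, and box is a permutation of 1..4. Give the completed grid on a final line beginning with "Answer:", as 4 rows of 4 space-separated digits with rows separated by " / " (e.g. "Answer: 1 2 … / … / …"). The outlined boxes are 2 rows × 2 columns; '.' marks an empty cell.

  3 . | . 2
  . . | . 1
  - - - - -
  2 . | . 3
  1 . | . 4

Step 1. [r2c1∈{4}] r2c1's peers cover all but 4. So r2c1=4.
Step 2. [r2c2∈{2}] nothing but 2 survives at r2c2 ⇒ r2c2=2.
Step 3. [r3c3∈{1}] nothing but 1 survives at r3c3, so r3c3=1.
Step 4. [r2c3∈{3}] r2c3 is down to just 3. So r2c3=3.
Step 5. [r4c2∈{3}] r4c2 is down to just 3 ⇒ r4c2=3.
Step 6. [r3c2∈{4}] r3c2 is down to just 4 ⇒ r3c2=4.
Step 7. [r1c3∈{4}] r1c3's peers cover all but 4, so r1c3=4.
Step 8. [r1c2∈{1}] r1c2 is down to just 1 ⇒ r1c2=1.
Step 9. [r4c3∈{2}] r4c3's peers cover all but 2. So r4c3=2.

Answer: 3 1 4 2 / 4 2 3 1 / 2 4 1 3 / 1 3 2 4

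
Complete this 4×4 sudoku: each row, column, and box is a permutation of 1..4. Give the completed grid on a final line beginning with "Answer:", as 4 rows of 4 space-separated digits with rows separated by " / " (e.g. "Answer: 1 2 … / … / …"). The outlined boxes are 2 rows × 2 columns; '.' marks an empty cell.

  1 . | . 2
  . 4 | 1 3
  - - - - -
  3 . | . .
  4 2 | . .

Step 1. [r3c4∈{1,4}] in col 4, 4 fits only at r3c4. So r3c4=4.
Step 2. [r4c4∈{1}] only 1 remains possible at r4c4 ⇒ r4c4=1.
Step 3. [r3c2∈{1}] nothing but 1 survives at r3c2, so r3c2=1.
Step 4. [r4c3∈{3}] nothing but 3 survives at r4c3. So r4c3=3.
Step 5. [r3c3∈{2}] r3c3 is down to just 2, so r3c3=2.
Step 6. [r1c3∈{4}] r1c3 has the single candidate 4 ⇒ r1c3=4.
Step 7. [r1c2∈{3}] nothing but 3 survives at r1c2 ⇒ r1c2=3.
Step 8. [r2c1∈{2}] r2c1's peers cover all but 2, so r2c1=2.

Answer: 1 3 4 2 / 2 4 1 3 / 3 1 2 4 / 4 2 3 1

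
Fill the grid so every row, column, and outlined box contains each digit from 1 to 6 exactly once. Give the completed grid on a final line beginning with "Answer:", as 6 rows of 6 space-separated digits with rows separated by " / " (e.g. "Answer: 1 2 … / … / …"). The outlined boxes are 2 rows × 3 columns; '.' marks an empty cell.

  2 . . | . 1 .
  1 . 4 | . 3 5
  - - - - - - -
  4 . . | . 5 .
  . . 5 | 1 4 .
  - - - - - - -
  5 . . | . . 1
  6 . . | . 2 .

Step 1. [r2c2∈{6}] r2c2 is down to just 6, so r2c2=6.
Step 2. [r4c6∈{2,3,6}] across row 4, 6 lands solely at r4c6 ⇒ r4c6=6.
Step 3. [r4c2∈{2,3}] in row 4, 2 fits only at r4c2, so r4c2=2.
Step 4. [r1c3∈{3}] r1c3's peers cover all but 3 ⇒ r1c3=3.
Step 5. [r3c6∈{2,3}] col 6 places 2 nowhere but r3c6, so r3c6=2.
Step 6. [r6c6∈{3,4}] col 6 places 3 nowhere but r6c6. So r6c6=3.
Step 7. [r1c4∈{4,6}] r1c4 is the only open cell in row 1 admitting 6, so r1c4=6.
Step 8. [r5c4∈{4}] r5c4 is down to just 4, so r5c4=4.
Step 9. [r6c3∈{1}] r6c3 is down to just 1 ⇒ r6c3=1.
Step 10. [r4c1∈{3}] only 3 remains possible at r4c1 ⇒ r4c1=3.
Step 11. [r1c2∈{5}] r1c2 has the single candidate 5 ⇒ r1c2=5.
Step 12. [r5c5∈{6}] only 6 remains possible at r5c5, so r5c5=6.
Step 13. [r5c3∈{2}] nothing but 2 survives at r5c3 ⇒ r5c3=2.
Step 14. [r6c2∈{4}] nothing but 4 survives at r6c2 ⇒ r6c2=4.
Step 15. [r3c3∈{6}] only 6 remains possible at r3c3. So r3c3=6.
Step 16. [r5c2∈{3}] only 3 remains possible at r5c2. So r5c2=3.
Step 17. [r3c4∈{3}] r3c4 has the single candidate 3. So r3c4=3.
Step 18. [r2c4∈{2}] r2c4's peers cover all but 2. So r2c4=2.
Step 19. [r6c4∈{5}] r6c4 has the single candidate 5 ⇒ r6c4=5.
Step 20. [r1c6∈{4}] r1c6's peers cover all but 4. So r1c6=4.
Step 21. [r3c2∈{1}] r3c2 is down to just 1 ⇒ r3c2=1.

Answer: 2 5 3 6 1 4 / 1 6 4 2 3 5 / 4 1 6 3 5 2 / 3 2 5 1 4 6 / 5 3 2 4 6 1 / 6 4 1 5 2 3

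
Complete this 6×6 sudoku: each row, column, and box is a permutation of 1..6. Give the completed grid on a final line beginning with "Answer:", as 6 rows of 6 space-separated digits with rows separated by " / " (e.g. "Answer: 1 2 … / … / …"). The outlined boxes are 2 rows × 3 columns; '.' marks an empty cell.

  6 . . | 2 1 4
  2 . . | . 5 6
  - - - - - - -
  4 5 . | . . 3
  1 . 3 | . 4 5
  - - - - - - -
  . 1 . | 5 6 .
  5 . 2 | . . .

Step 1. [r6c4∈{1,3,4}] across col 4, 4 lands solely at r6c4. So r6c4=4.
Step 2. [r6c2∈{3,6}] r6c2 is the only open cell in row 6 admitting 6, so r6c2=6.
Step 3. [r2c2∈{3,4}] r2c2 is the only open cell in col 2 admitting 4. So r2c2=4.
Step 4. [r3c4∈{1,6}] across row 3, 1 lands solely at r3c4. So r3c4=1.
Step 5. [r3c3∈{6}] r3c3 has the single candidate 6 ⇒ r3c3=6.
Step 6. [r2c4∈{3}] r2c4 has the single candidate 3, so r2c4=3.
Step 7. [r3c5∈{2}] r3c5 is down to just 2 ⇒ r3c5=2.
Step 8. [r1c3∈{5}] only 5 remains possible at r1c3 ⇒ r1c3=5.
Step 9. [r4c2∈{2}] nothing but 2 survives at r4c2. So r4c2=2.
Step 10. [r5c1∈{3}] only 3 remains possible at r5c1, so r5c1=3.
Step 11. [r2c3∈{1}] nothing but 1 survives at r2c3, so r2c3=1.
Step 12. [r1c2∈{3}] only 3 remains possible at r1c2 ⇒ r1c2=3.
Step 13. [r5c6∈{2}] only 2 remains possible at r5c6. So r5c6=2.
Step 14. [r6c6∈{1}] r6c6 is down to just 1, so r6c6=1.
Step 15. [r6c5∈{3}] r6c5 has the single candidate 3 ⇒ r6c5=3.
Step 16. [r4c4∈{6}] r4c4 is down to just 6, so r4c4=6.
Step 17. [r5c3∈{4}] r5c3 has the single candidate 4. So r5c3=4.

Answer: 6 3 5 2 1 4 / 2 4 1 3 5 6 / 4 5 6 1 2 3 / 1 2 3 6 4 5 / 3 1 4 5 6 2 / 5 6 2 4 3 1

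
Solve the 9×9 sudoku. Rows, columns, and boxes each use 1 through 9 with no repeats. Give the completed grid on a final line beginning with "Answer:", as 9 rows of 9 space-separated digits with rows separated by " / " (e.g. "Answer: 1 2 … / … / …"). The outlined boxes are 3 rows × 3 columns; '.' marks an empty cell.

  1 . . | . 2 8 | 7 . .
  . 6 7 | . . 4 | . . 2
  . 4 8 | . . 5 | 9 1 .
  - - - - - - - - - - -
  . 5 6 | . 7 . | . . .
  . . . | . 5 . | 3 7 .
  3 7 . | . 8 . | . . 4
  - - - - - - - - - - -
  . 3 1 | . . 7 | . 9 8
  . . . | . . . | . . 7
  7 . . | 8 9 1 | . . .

Step 1. [r9c2∈{2}] r9c2 has the single candidate 2 ⇒ r9c2=2.
Step 2. [r8c7∈{1,2,4,5,6}] r8c7 is the only open cell in row 8 admitting 1, so r8c7=1.
Step 3. [r6c4∈{1,2,6,9}] in row 6, 1 fits only at r6c4. So r6c4=1.
Step 4. [r1c2∈{9}] r1c2's peers cover all but 9, so r1c2=9.
Step 5. [r1c8∈{3,4,5,6}] row 1 places 4 nowhere but r1c8, so r1c8=4.
Step 6. [r2c1∈{5}] r2c1 has the single candidate 5 ⇒ r2c1=5.
Step 7. [r2c4∈{3,9}] in row 2, 9 fits only at r2c4 ⇒ r2c4=9.
Step 8. [r1c9∈{3,5,6}] r1c9 is the only open cell in row 1 admitting 5. So r1c9=5.
Step 9. [r1c4∈{3,6}] row 1 places 6 nowhere but r1c4. So r1c4=6.
Step 10. [r3c5∈{3}] r3c5's peers cover all but 3 ⇒ r3c5=3.
Step 11. [r2c8∈{3,8}] across row 2, 3 lands solely at r2c8, so r2c8=3.
Step 12. [r4c8∈{2,8}] in col 8, 8 fits only at r4c8. So r4c8=8.
Step 13. [r4c7∈{2}] r4c7's peers cover all but 2. So r4c7=2.
Step 14. [r7c4∈{2,4,5}] r7c4 is the only open cell in row 7 admitting 2. So r7c4=2.
Step 15. [r7c7∈{4,5,6}] in row 7, 5 fits only at r7c7. So r7c7=5.
Step 16. [r5c4∈{4}] r5c4 is down to just 4 ⇒ r5c4=4.
Step 17. [r6c7∈{6}] r6c7's peers cover all but 6 ⇒ r6c7=6.
Step 18. [r4c1∈{4,9}] row 4 places 4 nowhere but r4c1 ⇒ r4c1=4.
Step 19. [r5c6∈{2,6,9}] across row 5, 6 lands solely at r5c6. So r5c6=6.
Step 20. [r9c3∈{4,5}] 5 has one home in row 9: r9c3 ⇒ r9c3=5.
Step 21. [r8c3∈{4,9}] in col 3, 4 fits only at r8c3. So r8c3=4.
Step 22. [r8c1∈{6,8,9}] across row 8, 9 lands solely at r8c1, so r8c1=9.
Step 23. [r8c6∈{3}] r8c6 has the single candidate 3 ⇒ r8c6=3.
Step 24. [r9c8∈{6}] r9c8 has the single candidate 6 ⇒ r9c8=6.
Step 25. [r6c6∈{2,9}] 2 has one home in col 6: r6c6 ⇒ r6c6=2.
Step 26. [r5c3∈{2,9}] 2 has one home in col 3: r5c3 ⇒ r5c3=2.
Step 27. [r5c9∈{1,9}] 9 has one home in row 5: r5c9. So r5c9=9.
Step 28. [r5c1∈{8}] r5c1's peers cover all but 8, so r5c1=8.
Step 29. [r7c5∈{4,6}] across row 7, 4 lands solely at r7c5, so r7c5=4.
Step 30. [r3c1∈{2}] r3c1 is down to just 2, so r3c1=2.
Step 31. [r3c4∈{7}] only 7 remains possible at r3c4, so r3c4=7.
Step 32. [r2c5∈{1}] r2c5 is down to just 1. So r2c5=1.
Step 33. [r7c1∈{6}] nothing but 6 survives at r7c1 ⇒ r7c1=6.
Step 34. [r3c9∈{6}] r3c9 is down to just 6 ⇒ r3c9=6.
Step 35. [r9c9∈{3}] only 3 remains possible at r9c9 ⇒ r9c9=3.
Step 36. [r6c8∈{5}] r6c8's peers cover all but 5, so r6c8=5.
Step 37. [r4c4∈{3}] r4c4's peers cover all but 3, so r4c4=3.
Step 38. [r4c6∈{9}] nothing but 9 survives at r4c6, so r4c6=9.
Step 39. [r8c8∈{2}] r8c8's peers cover all but 2, so r8c8=2.
Step 40. [r9c7∈{4}] r9c7 is down to just 4 ⇒ r9c7=4.
Step 41. [r8c5∈{6}] r8c5 is down to just 6, so r8c5=6.
Step 42. [r4c9∈{1}] r4c9 is down to just 1. So r4c9=1.
Step 43. [r8c2∈{8}] r8c2's peers cover all but 8 ⇒ r8c2=8.
Step 44. [r8c4∈{5}] r8c4's peers cover all but 5, so r8c4=5.
Step 45. [r6c3∈{9}] r6c3 has the single candidate 9, so r6c3=9.
Step 46. [r2c7∈{8}] nothing but 8 survives at r2c7. So r2c7=8.
Step 47. [r1c3∈{3}] r1c3 is down to just 3, so r1c3=3.
Step 48. [r5c2∈{1}] only 1 remains possible at r5c2. So r5c2=1.

Answer: 1 9 3 6 2 8 7 4 5 / 5 6 7 9 1 4 8 3 2 / 2 4 8 7 3 5 9 1 6 / 4 5 6 3 7 9 2 8 1 / 8 1 2 4 5 6 3 7 9 / 3 7 9 1 8 2 6 5 4 / 6 3 1 2 4 7 5 9 8 / 9 8 4 5 6 3 1 2 7 / 7 2 5 8 9 1 4 6 3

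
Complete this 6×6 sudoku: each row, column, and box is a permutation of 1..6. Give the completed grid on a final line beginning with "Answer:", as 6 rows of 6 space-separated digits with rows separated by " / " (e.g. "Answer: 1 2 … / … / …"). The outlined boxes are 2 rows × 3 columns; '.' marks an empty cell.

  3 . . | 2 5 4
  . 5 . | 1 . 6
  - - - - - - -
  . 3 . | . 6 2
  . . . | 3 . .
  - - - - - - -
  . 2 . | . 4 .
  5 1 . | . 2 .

Step 1. [r4c2∈{4,6}] 4 has one home in col 2: r4c2. So r4c2=4.
Step 2. [r5c1∈{6}] nothing but 6 survives at r5c1, so r5c1=6.
Step 3. [r4c3∈{1,2,5,6}] r4c3 is the only open cell in row 4 admitting 6 ⇒ r4c3=6.
Step 4. [r4c6∈{1,5}] r4c6 is the only open cell in row 4 admitting 5 ⇒ r4c6=5.
Step 5. [r6c3∈{3,4}] across row 6, 4 lands solely at r6c3, so r6c3=4.
Step 6. [r3c1∈{1}] r3c1 is down to just 1 ⇒ r3c1=1.
Step 7. [r4c1∈{2}] r4c1 has the single candidate 2, so r4c1=2.
Step 8. [r5c6∈{1,3}] across row 5, 1 lands solely at r5c6. So r5c6=1.
Step 9. [r3c4∈{4}] nothing but 4 survives at r3c4 ⇒ r3c4=4.
Step 10. [r2c1∈{4}] nothing but 4 survives at r2c1, so r2c1=4.
Step 11. [r2c3∈{2}] nothing but 2 survives at r2c3. So r2c3=2.
Step 12. [r6c4∈{6}] nothing but 6 survives at r6c4 ⇒ r6c4=6.
Step 13. [r3c3∈{5}] only 5 remains possible at r3c3. So r3c3=5.
Step 14. [r2c5∈{3}] r2c5 has the single candidate 3 ⇒ r2c5=3.
Step 15. [r5c4∈{5}] r5c4 is down to just 5. So r5c4=5.
Step 16. [r4c5∈{1}] only 1 remains possible at r4c5. So r4c5=1.
Step 17. [r1c3∈{1}] r1c3 is down to just 1, so r1c3=1.
Step 18. [r6c6∈{3}] r6c6's peers cover all but 3 ⇒ r6c6=3.
Step 19. [r1c2∈{6}] r1c2 is down to just 6, so r1c2=6.
Step 20. [r5c3∈{3}] only 3 remains possible at r5c3, so r5c3=3.

Answer: 3 6 1 2 5 4 / 4 5 2 1 3 6 / 1 3 5 4 6 2 / 2 4 6 3 1 5 / 6 2 3 5 4 1 / 5 1 4 6 2 3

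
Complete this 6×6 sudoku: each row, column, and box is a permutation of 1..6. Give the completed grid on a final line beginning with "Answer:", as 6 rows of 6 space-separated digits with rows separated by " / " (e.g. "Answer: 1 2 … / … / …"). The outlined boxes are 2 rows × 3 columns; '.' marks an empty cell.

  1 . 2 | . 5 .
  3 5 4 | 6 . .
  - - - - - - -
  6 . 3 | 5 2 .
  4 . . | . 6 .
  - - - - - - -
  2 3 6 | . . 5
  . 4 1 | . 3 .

Step 1. [r2c6∈{1,2}] across row 2, 2 lands solely at r2c6, so r2c6=2.
Step 2. [r3c2∈{1}] only 1 remains possible at r3c2 ⇒ r3c2=1.
Step 3. [r5c5∈{1,4}] in col 5, 4 fits only at r5c5, so r5c5=4.
Step 4. [r4c6∈{1,3}] in col 6, 1 fits only at r4c6, so r4c6=1.
Step 5. [r1c4∈{3,4}] col 4 places 4 nowhere but r1c4 ⇒ r1c4=4.
Step 6. [r2c5∈{1}] only 1 remains possible at r2c5 ⇒ r2c5=1.
Step 7. [r5c4∈{1}] r5c4 is down to just 1, so r5c4=1.
Step 8. [r6c4∈{2}] nothing but 2 survives at r6c4 ⇒ r6c4=2.
Step 9. [r4c2∈{2}] only 2 remains possible at r4c2, so r4c2=2.
Step 10. [r4c4∈{3}] only 3 remains possible at r4c4. So r4c4=3.
Step 11. [r4c3∈{5}] r4c3 is down to just 5 ⇒ r4c3=5.
Step 12. [r6c1∈{5}] r6c1's peers cover all but 5 ⇒ r6c1=5.
Step 13. [r1c6∈{3}] only 3 remains possible at r1c6. So r1c6=3.
Step 14. [r1c2∈{6}] only 6 remains possible at r1c2. So r1c2=6.
Step 15. [r3c6∈{4}] only 4 remains possible at r3c6. So r3c6=4.
Step 16. [r6c6∈{6}] r6c6 has the single candidate 6. So r6c6=6.

Answer: 1 6 2 4 5 3 / 3 5 4 6 1 2 / 6 1 3 5 2 4 / 4 2 5 3 6 1 / 2 3 6 1 4 5 / 5 4 1 2 3 6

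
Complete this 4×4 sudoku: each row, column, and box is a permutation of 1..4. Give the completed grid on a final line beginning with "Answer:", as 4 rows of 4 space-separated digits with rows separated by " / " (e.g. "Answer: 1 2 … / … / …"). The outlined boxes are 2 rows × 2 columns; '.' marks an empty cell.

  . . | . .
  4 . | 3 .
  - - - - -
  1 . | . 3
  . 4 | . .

Step 1. [r3c2∈{2}] r3c2 has the single candidate 2. So r3c2=2.
Step 2. [r2c4∈{1,2}] r2c4 is the only open cell in row 2 admitting 2 ⇒ r2c4=2.
Step 3. [r1c2∈{1,3}] across col 2, 3 lands solely at r1c2. So r1c2=3.
Step 4. [r4c4∈{1}] r4c4's peers cover all but 1, so r4c4=1.
Step 5. [r3c3∈{4}] r3c3's peers cover all but 4 ⇒ r3c3=4.
Step 6. [r4c1∈{3}] r4c1's peers cover all but 3, so r4c1=3.
Step 7. [r2c2∈{1}] r2c2's peers cover all but 1, so r2c2=1.
Step 8. [r4c3∈{2}] r4c3's peers cover all but 2, so r4c3=2.
Step 9. [r1c1∈{2}] only 2 remains possible at r1c1 ⇒ r1c1=2.
Step 10. [r1c3∈{1}] r1c3 is down to just 1 ⇒ r1c3=1.
Step 11. [r1c4∈{4}] only 4 remains possible at r1c4, so r1c4=4.

Answer: 2 3 1 4 / 4 1 3 2 / 1 2 4 3 / 3 4 2 1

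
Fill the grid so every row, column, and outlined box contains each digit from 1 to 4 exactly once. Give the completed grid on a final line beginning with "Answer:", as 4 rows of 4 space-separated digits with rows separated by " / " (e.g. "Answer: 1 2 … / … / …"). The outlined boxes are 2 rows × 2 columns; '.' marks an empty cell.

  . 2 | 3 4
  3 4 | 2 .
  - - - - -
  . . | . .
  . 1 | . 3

Step 1. [r3c4∈{1,2}] col 4 places 2 nowhere but r3c4. So r3c4=2.
Step 2. [r4c3∈{4}] only 4 remains possible at r4c3. So r4c3=4.
Step 3. [r3c3∈{1}] r3c3's peers cover all but 1 ⇒ r3c3=1.
Step 4. [r4c1∈{2}] r4c1 is down to just 2. So r4c1=2.
Step 5. [r1c1∈{1}] nothing but 1 survives at r1c1 ⇒ r1c1=1.
Step 6. [r2c4∈{1}] r2c4 has the single candidate 1. So r2c4=1.
Step 7. [r3c2∈{3}] r3c2's peers cover all but 3, so r3c2=3.
Step 8. [r3c1∈{4}] r3c1's peers cover all but 4, so r3c1=4.

Answer: 1 2 3 4 / 3 4 2 1 / 4 3 1 2 / 2 1 4 3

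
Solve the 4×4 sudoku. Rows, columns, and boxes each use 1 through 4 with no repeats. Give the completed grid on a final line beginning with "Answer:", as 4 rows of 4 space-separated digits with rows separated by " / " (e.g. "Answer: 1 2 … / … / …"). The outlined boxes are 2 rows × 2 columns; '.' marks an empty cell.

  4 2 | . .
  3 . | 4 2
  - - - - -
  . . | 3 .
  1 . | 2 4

Step 1. [r1c4∈{1,3}] r1c4 is the only open cell in row 1 admitting 3. So r1c4=3.
Step 2. [r3c4∈{1}] r3c4's peers cover all but 1 ⇒ r3c4=1.
Step 3. [r4c2∈{3}] r4c2 has the single candidate 3, so r4c2=3.
Step 4. [r3c2∈{4}] r3c2 is down to just 4 ⇒ r3c2=4.
Step 5. [r2c2∈{1}] nothing but 1 survives at r2c2 ⇒ r2c2=1.
Step 6. [r1c3∈{1}] only 1 remains possible at r1c3 ⇒ r1c3=1.
Step 7. [r3c1∈{2}] nothing but 2 survives at r3c1 ⇒ r3c1=2.

Answer: 4 2 1 3 / 3 1 4 2 / 2 4 3 1 / 1 3 2 4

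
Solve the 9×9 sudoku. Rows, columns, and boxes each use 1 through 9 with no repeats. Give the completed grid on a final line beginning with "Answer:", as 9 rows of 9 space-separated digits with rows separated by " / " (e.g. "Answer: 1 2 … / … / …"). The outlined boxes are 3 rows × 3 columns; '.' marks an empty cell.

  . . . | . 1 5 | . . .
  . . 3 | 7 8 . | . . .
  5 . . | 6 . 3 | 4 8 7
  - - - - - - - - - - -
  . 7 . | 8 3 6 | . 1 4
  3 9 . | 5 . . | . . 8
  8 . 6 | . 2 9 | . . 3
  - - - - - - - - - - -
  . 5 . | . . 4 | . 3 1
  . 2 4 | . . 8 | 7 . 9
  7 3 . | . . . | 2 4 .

Step 1. [r3c3∈{1,2,9}] 2 has one home in row 3: r3c3 ⇒ r3c3=2.
Step 2. [r2c7∈{1,5,6,9}] in col 7, 1 fits only at r2c7. So r2c7=1.
Step 3. [r1c4∈{2,4,9}] r1c4 is the only open cell in box 2 admitting 4 ⇒ r1c4=4.
Step 4. [r6c4∈{1}] r6c4's peers cover all but 1. So r6c4=1.
Step 5. [r9c3∈{1,8,9}] row 9 places 8 nowhere but r9c3. So r9c3=8.
Step 6. [r7c3∈{9}] nothing but 9 survives at r7c3 ⇒ r7c3=9.
Step 7. [r7c1∈{6}] nothing but 6 survives at r7c1 ⇒ r7c1=6.
Step 8. [r5c8∈{2,6,7}] r5c8 is the only open cell in row 5 admitting 2. So r5c8=2.
Step 9. [r1c1∈{9}] r1c1's peers cover all but 9, so r1c1=9.
Step 10. [r1c8∈{6}] r1c8's peers cover all but 6. So r1c8=6.
Step 11. [r8c8∈{5}] r8c8's peers cover all but 5. So r8c8=5.
Step 12. [r9c5∈{5,6,9}] across row 9, 5 lands solely at r9c5, so r9c5=5.
Step 13. [r1c9∈{2}] r1c9 has the single candidate 2. So r1c9=2.
Step 14. [r4c7∈{5,9}] r4c7 is the only open cell in row 4 admitting 9 ⇒ r4c7=9.
Step 15. [r2c1∈{4}] nothing but 4 survives at r2c1 ⇒ r2c1=4.
Step 16. [r7c5∈{7}] r7c5 has the single candidate 7. So r7c5=7.
Step 17. [r6c2∈{4}] r6c2 is down to just 4 ⇒ r6c2=4.
Step 18. [r4c3∈{5}] only 5 remains possible at r4c3 ⇒ r4c3=5.
Step 19. [r5c7∈{6}] nothing but 6 survives at r5c7 ⇒ r5c7=6.
Step 20. [r8c4∈{3}] r8c4 has the single candidate 3 ⇒ r8c4=3.
Step 21. [r5c5∈{4}] r5c5's peers cover all but 4. So r5c5=4.
Step 22. [r1c2∈{8}] r1c2 has the single candidate 8, so r1c2=8.
Step 23. [r3c2∈{1}] r3c2's peers cover all but 1, so r3c2=1.
Step 24. [r2c9∈{5}] r2c9 is down to just 5. So r2c9=5.
Step 25. [r5c6∈{7}] r5c6 is down to just 7, so r5c6=7.
Step 26. [r9c9∈{6}] r9c9 has the single candidate 6, so r9c9=6.
Step 27. [r9c4∈{9}] nothing but 9 survives at r9c4. So r9c4=9.
Step 28. [r3c5∈{9}] r3c5 has the single candidate 9 ⇒ r3c5=9.
Step 29. [r1c7∈{3}] nothing but 3 survives at r1c7, so r1c7=3.
Step 30. [r6c8∈{7}] r6c8 is down to just 7 ⇒ r6c8=7.
Step 31. [r8c1∈{1}] only 1 remains possible at r8c1, so r8c1=1.
Step 32. [r5c3∈{1}] nothing but 1 survives at r5c3. So r5c3=1.
Step 33. [r7c7∈{8}] only 8 remains possible at r7c7. So r7c7=8.
Step 34. [r8c5∈{6}] r8c5's peers cover all but 6, so r8c5=6.
Step 35. [r9c6∈{1}] only 1 remains possible at r9c6. So r9c6=1.
Step 36. [r7c4∈{2}] r7c4 has the single candidate 2 ⇒ r7c4=2.
Step 37. [r2c6∈{2}] r2c6's peers cover all but 2 ⇒ r2c6=2.
Step 38. [r4c1∈{2}] r4c1's peers cover all but 2, so r4c1=2.
Step 39. [r2c2∈{6}] nothing but 6 survives at r2c2 ⇒ r2c2=6.
Step 40. [r2c8∈{9}] nothing but 9 survives at r2c8, so r2c8=9.
Step 41. [r1c3∈{7}] nothing but 7 survives at r1c3, so r1c3=7.
Step 42. [r6c7∈{5}] nothing but 5 survives at r6c7 ⇒ r6c7=5.

Answer: 9 8 7 4 1 5 3 6 2 / 4 6 3 7 8 2 1 9 5 / 5 1 2 6 9 3 4 8 7 / 2 7 5 8 3 6 9 1 4 / 3 9 1 5 4 7 6 2 8 / 8 4 6 1 2 9 5 7 3 / 6 5 9 2 7 4 8 3 1 / 1 2 4 3 6 8 7 5 9 / 7 3 8 9 5 1 2 4 6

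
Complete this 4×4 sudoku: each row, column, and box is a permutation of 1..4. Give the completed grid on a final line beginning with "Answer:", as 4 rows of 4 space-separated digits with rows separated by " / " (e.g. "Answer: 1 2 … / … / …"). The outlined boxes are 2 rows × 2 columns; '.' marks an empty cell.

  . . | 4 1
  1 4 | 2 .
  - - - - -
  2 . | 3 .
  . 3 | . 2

Step 1. [r3c2∈{1}] nothing but 1 survives at r3c2, so r3c2=1.
Step 2. [r1c1∈{3}] r1c1 has the single candidate 3, so r1c1=3.
Step 3. [r3c4∈{4}] r3c4 has the single candidate 4 ⇒ r3c4=4.
Step 4. [r4c3∈{1}] r4c3 has the single candidate 1 ⇒ r4c3=1.
Step 5. [r2c4∈{3}] nothing but 3 survives at r2c4. So r2c4=3.
Step 6. [r1c2∈{2}] r1c2 is down to just 2. So r1c2=2.
Step 7. [r4c1∈{4}] r4c1's peers cover all but 4, so r4c1=4.

Answer: 3 2 4 1 / 1 4 2 3 / 2 1 3 4 / 4 3 1 2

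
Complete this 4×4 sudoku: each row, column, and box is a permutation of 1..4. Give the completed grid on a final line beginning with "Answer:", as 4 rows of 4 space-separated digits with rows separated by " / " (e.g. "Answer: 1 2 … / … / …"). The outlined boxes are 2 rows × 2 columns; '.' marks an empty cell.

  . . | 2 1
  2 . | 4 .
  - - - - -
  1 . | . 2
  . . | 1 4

Step 1. [r4c1∈{3}] nothing but 3 survives at r4c1. So r4c1=3.
Step 2. [r1c2∈{3,4}] in row 1, 3 fits only at r1c2 ⇒ r1c2=3.
Step 3. [r2c4∈{3}] r2c4's peers cover all but 3 ⇒ r2c4=3.
Step 4. [r3c3∈{3}] r3c3's peers cover all but 3. So r3c3=3.
Step 5. [r3c2∈{4}] only 4 remains possible at r3c2 ⇒ r3c2=4.
Step 6. [r4c2∈{2}] nothing but 2 survives at r4c2 ⇒ r4c2=2.
Step 7. [r1c1∈{4}] only 4 remains possible at r1c1, so r1c1=4.
Step 8. [r2c2∈{1}] r2c2 has the single candidate 1, so r2c2=1.

Answer: 4 3 2 1 / 2 1 4 3 / 1 4 3 2 / 3 2 1 4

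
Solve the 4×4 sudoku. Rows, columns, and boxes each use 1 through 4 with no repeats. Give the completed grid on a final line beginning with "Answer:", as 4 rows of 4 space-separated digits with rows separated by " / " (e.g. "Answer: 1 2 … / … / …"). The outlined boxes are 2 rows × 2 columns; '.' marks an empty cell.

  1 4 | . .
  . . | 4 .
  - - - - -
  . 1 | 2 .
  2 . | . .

Step 1. [r4c2∈{3}] r4c2 has the single candidate 3 ⇒ r4c2=3.
Step 2. [r3c4∈{3,4}] across row 3, 3 lands solely at r3c4 ⇒ r3c4=3.
Step 3. [r2c4∈{1,2}] in row 2, 1 fits only at r2c4, so r2c4=1.
Step 4. [r2c1∈{3}] r2c1's peers cover all but 3, so r2c1=3.
Step 5. [r1c4∈{2}] r1c4's peers cover all but 2, so r1c4=2.
Step 6. [r2c2∈{2}] r2c2 has the single candidate 2 ⇒ r2c2=2.
Step 7. [r4c3∈{1}] nothing but 1 survives at r4c3 ⇒ r4c3=1.
Step 8. [r4c4∈{4}] r4c4 has the single candidate 4, so r4c4=4.
Step 9. [r3c1∈{4}] r3c1 is down to just 4 ⇒ r3c1=4.
Step 10. [r1c3∈{3}] r1c3 is down to just 3. So r1c3=3.

Answer: 1 4 3 2 / 3 2 4 1 / 4 1 2 3 / 2 3 1 4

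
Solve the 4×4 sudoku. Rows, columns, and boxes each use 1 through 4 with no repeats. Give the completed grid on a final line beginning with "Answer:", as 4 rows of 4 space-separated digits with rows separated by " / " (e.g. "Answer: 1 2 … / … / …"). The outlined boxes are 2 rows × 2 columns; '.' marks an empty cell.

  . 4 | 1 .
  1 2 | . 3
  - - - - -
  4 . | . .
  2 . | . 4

Step 1. [r3c4∈{1,2}] col 4 places 1 nowhere but r3c4 ⇒ r3c4=1.
Step 2. [r4c3∈{3}] only 3 remains possible at r4c3. So r4c3=3.
Step 3. [r1c1∈{3}] only 3 remains possible at r1c1, so r1c1=3.
Step 4. [r2c3∈{4}] r2c3's peers cover all but 4 ⇒ r2c3=4.
Step 5. [r4c2∈{1}] r4c2's peers cover all but 1. So r4c2=1.
Step 6. [r1c4∈{2}] r1c4 has the single candidate 2. So r1c4=2.
Step 7. [r3c2∈{3}] r3c2 has the single candidate 3. So r3c2=3.
Step 8. [r3c3∈{2}] nothing but 2 survives at r3c3. So r3c3=2.

Answer: 3 4 1 2 / 1 2 4 3 / 4 3 2 1 / 2 1 3 4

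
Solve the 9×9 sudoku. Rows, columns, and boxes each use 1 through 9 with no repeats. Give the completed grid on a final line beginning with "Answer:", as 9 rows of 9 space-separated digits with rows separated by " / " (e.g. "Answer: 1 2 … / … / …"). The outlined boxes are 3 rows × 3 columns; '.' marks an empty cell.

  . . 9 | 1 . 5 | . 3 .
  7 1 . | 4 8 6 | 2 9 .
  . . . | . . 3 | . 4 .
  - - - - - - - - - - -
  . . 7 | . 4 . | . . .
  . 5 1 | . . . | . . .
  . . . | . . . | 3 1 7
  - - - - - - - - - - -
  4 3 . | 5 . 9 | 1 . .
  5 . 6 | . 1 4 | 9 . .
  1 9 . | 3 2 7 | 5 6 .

Step 1. [r3c4∈{2,7,9}] in box 2, 2 fits only at r3c4 ⇒ r3c4=2.
Step 2. [r8c4∈{8}] only 8 remains possible at r8c4, so r8c4=8.
Step 3. [r4c1∈{2,3,6,8,9}] in row 4, 3 fits only at r4c1, so r4c1=3.
Step 4. [r1c2∈{2,4,6,8}] in row 1, 4 fits only at r1c2 ⇒ r1c2=4.
Step 5. [r9c3∈{8}] r9c3 is down to just 8 ⇒ r9c3=8.
Step 6. [r1c1∈{2,6,8}] 2 has one home in row 1: r1c1, so r1c1=2.
Step 7. [r7c3∈{2}] only 2 remains possible at r7c3, so r7c3=2.
Step 8. [r7c9∈{8}] r7c9's peers cover all but 8, so r7c9=8.
Step 9. [r1c9∈{6}] nothing but 6 survives at r1c9. So r1c9=6.
Step 10. [r1c7∈{7,8}] across row 1, 8 lands solely at r1c7. So r1c7=8.
Step 11. [r2c9∈{5}] r2c9 has the single candidate 5, so r2c9=5.
Step 12. [r5c5∈{3,6,7,9}] 3 has one home in row 5: r5c5. So r5c5=3.
Step 13. [r4c7∈{6}] r4c7 has the single candidate 6, so r4c7=6.
Step 14. [r4c4∈{9}] nothing but 9 survives at r4c4. So r4c4=9.
Step 15. [r4c9∈{2}] nothing but 2 survives at r4c9, so r4c9=2.
Step 16. [r4c2∈{8}] only 8 remains possible at r4c2 ⇒ r4c2=8.
Step 17. [r6c4∈{6}] r6c4 has the single candidate 6. So r6c4=6.
Step 18. [r5c6∈{2,8}] row 5 places 2 nowhere but r5c6, so r5c6=2.
Step 19. [r5c9∈{4,9}] 9 has one home in col 9: r5c9 ⇒ r5c9=9.
Step 20. [r7c8∈{7}] only 7 remains possible at r7c8, so r7c8=7.
Step 21. [r3c5∈{7,9}] 9 has one home in row 3: r3c5 ⇒ r3c5=9.
Step 22. [r3c1∈{6,8}] across row 3, 8 lands solely at r3c1. So r3c1=8.
Step 23. [r6c5∈{5}] r6c5 has the single candidate 5, so r6c5=5.
Step 24. [r6c2∈{2}] r6c2 is down to just 2. So r6c2=2.
Step 25. [r8c2∈{7}] nothing but 7 survives at r8c2, so r8c2=7.
Step 26. [r6c1∈{9}] r6c1 has the single candidate 9. So r6c1=9.
Step 27. [r6c3∈{4}] r6c3's peers cover all but 4. So r6c3=4.
Step 28. [r3c3∈{5}] only 5 remains possible at r3c3 ⇒ r3c3=5.
Step 29. [r3c7∈{7}] only 7 remains possible at r3c7 ⇒ r3c7=7.
Step 30. [r8c9∈{3}] r8c9 is down to just 3. So r8c9=3.
Step 31. [r1c5∈{7}] r1c5's peers cover all but 7. So r1c5=7.
Step 32. [r2c3∈{3}] r2c3's peers cover all but 3. So r2c3=3.
Step 33. [r7c5∈{6}] r7c5 has the single candidate 6 ⇒ r7c5=6.
Step 34. [r4c6∈{1}] nothing but 1 survives at r4c6 ⇒ r4c6=1.
Step 35. [r5c8∈{8}] r5c8 has the single candidate 8 ⇒ r5c8=8.
Step 36. [r5c7∈{4}] r5c7 is down to just 4 ⇒ r5c7=4.
Step 37. [r6c6∈{8}] r6c6's peers cover all but 8 ⇒ r6c6=8.
Step 38. [r8c8∈{2}] r8c8 has the single candidate 2 ⇒ r8c8=2.
Step 39. [r5c4∈{7}] r5c4's peers cover all but 7 ⇒ r5c4=7.
Step 40. [r5c1∈{6}] r5c1 has the single candidate 6 ⇒ r5c1=6.
Step 41. [r4c8∈{5}] r4c8 has the single candidate 5. So r4c8=5.
Step 42. [r3c9∈{1}] r3c9's peers cover all but 1, so r3c9=1.
Step 43. [r3c2∈{6}] nothing but 6 survives at r3c2 ⇒ r3c2=6.
Step 44. [r9c9∈{4}] r9c9 is down to just 4, so r9c9=4.

Answer: 2 4 9 1 7 5 8 3 6 / 7 1 3 4 8 6 2 9 5 / 8 6 5 2 9 3 7 4 1 / 3 8 7 9 4 1 6 5 2 / 6 5 1 7 3 2 4 8 9 / 9 2 4 6 5 8 3 1 7 / 4 3 2 5 6 9 1 7 8 / 5 7 6 8 1 4 9 2 3 / 1 9 8 3 2 7 5 6 4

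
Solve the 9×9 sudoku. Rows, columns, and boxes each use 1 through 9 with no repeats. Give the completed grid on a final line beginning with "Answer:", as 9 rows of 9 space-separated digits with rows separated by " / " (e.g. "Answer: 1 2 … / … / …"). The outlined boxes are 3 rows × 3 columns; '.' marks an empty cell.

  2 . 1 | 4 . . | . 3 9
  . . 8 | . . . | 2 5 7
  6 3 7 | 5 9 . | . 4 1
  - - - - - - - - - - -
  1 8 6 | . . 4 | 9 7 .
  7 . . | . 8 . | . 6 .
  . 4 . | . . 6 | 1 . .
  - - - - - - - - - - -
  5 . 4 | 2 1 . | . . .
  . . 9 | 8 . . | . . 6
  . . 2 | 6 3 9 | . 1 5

Step 1. [r5c7∈{3,4,5}] 5 has one home in col 7: r5c7 ⇒ r5c7=5.
Step 2. [r4c4∈{3}] only 3 remains possible at r4c4 ⇒ r4c4=3.
Step 3. [r7c6∈{7}] r7c6's peers cover all but 7, so r7c6=7.
Step 4. [r4c9∈{2}] only 2 remains possible at r4c9 ⇒ r4c9=2.
Step 5. [r3c7∈{8}] nothing but 8 survives at r3c7 ⇒ r3c7=8.
Step 6. [r5c3∈{3}] r5c3's peers cover all but 3, so r5c3=3.
Step 7. [r6c1∈{9}] r6c1 has the single candidate 9. So r6c1=9.
Step 8. [r6c5∈{2,5,7}] r6c5 is the only open cell in row 6 admitting 2. So r6c5=2.
Step 9. [r6c8∈{8}] r6c8 has the single candidate 8. So r6c8=8.
Step 10. [r9c7∈{4,7}] 4 has one home in row 9: r9c7 ⇒ r9c7=4.
Step 11. [r5c6∈{1}] only 1 remains possible at r5c6. So r5c6=1.
Step 12. [r7c7∈{3}] nothing but 3 survives at r7c7, so r7c7=3.
Step 13. [r1c7∈{6}] only 6 remains possible at r1c7. So r1c7=6.
Step 14. [r8c2∈{1,7}] 1 has one home in row 8: r8c2 ⇒ r8c2=1.
Step 15. [r4c5∈{5}] r4c5's peers cover all but 5. So r4c5=5.
Step 16. [r6c3∈{5}] only 5 remains possible at r6c3. So r6c3=5.
Step 17. [r6c9∈{3}] r6c9 has the single candidate 3, so r6c9=3.
Step 18. [r7c8∈{9}] r7c8 is down to just 9 ⇒ r7c8=9.
Step 19. [r9c2∈{7}] nothing but 7 survives at r9c2, so r9c2=7.
Step 20. [r5c4∈{9}] nothing but 9 survives at r5c4, so r5c4=9.
Step 21. [r8c5∈{4}] r8c5's peers cover all but 4 ⇒ r8c5=4.
Step 22. [r5c9∈{4}] r5c9 is down to just 4, so r5c9=4.
Step 23. [r8c1∈{3}] only 3 remains possible at r8c1. So r8c1=3.
Step 24. [r1c2∈{5}] r1c2 is down to just 5 ⇒ r1c2=5.
Step 25. [r7c2∈{6}] r7c2 is down to just 6. So r7c2=6.
Step 26. [r2c5∈{6}] r2c5 has the single candidate 6 ⇒ r2c5=6.
Step 27. [r2c6∈{3}] r2c6's peers cover all but 3, so r2c6=3.
Step 28. [r8c7∈{7}] r8c7 is down to just 7, so r8c7=7.
Step 29. [r2c1∈{4}] r2c1 is down to just 4. So r2c1=4.
Step 30. [r7c9∈{8}] nothing but 8 survives at r7c9. So r7c9=8.
Step 31. [r8c8∈{2}] r8c8 is down to just 2, so r8c8=2.
Step 32. [r8c6∈{5}] nothing but 5 survives at r8c6. So r8c6=5.
Step 33. [r6c4∈{7}] r6c4 is down to just 7 ⇒ r6c4=7.
Step 34. [r2c4∈{1}] r2c4's peers cover all but 1 ⇒ r2c4=1.
Step 35. [r2c2∈{9}] r2c2 has the single candidate 9 ⇒ r2c2=9.
Step 36. [r3c6∈{2}] only 2 remains possible at r3c6. So r3c6=2.
Step 37. [r1c6∈{8}] r1c6 has the single candidate 8, so r1c6=8.
Step 38. [r5c2∈{2}] r5c2 has the single candidate 2 ⇒ r5c2=2.
Step 39. [r1c5∈{7}] only 7 remains possible at r1c5, so r1c5=7.
Step 40. [r9c1∈{8}] r9c1's peers cover all but 8 ⇒ r9c1=8.

Answer: 2 5 1 4 7 8 6 3 9 / 4 9 8 1 6 3 2 5 7 / 6 3 7 5 9 2 8 4 1 / 1 8 6 3 5 4 9 7 2 / 7 2 3 9 8 1 5 6 4 / 9 4 5 7 2 6 1 8 3 / 5 6 4 2 1 7 3 9 8 / 3 1 9 8 4 5 7 2 6 / 8 7 2 6 3 9 4 1 5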